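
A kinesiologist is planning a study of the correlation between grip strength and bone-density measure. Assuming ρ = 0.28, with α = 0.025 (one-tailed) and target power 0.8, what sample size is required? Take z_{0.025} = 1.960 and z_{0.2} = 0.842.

n = 98

Fisher's z: C = ½·ln((1+r)/(1−r)) = ½·ln(1.7778) = 0.2877.
n = ((z_{α} + z_β)/C)² + 3.
(1.960 + 0.842) / 0.2877 = 2.802 / 0.2877 = 9.739.
n = 9.739² + 3 = 94.85 + 3 = 97.9.
Round up.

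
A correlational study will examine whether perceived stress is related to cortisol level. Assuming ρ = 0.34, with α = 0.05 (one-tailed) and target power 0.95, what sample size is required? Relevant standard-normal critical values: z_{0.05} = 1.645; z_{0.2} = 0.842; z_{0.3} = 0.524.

n = 90

Fisher's z: C = ½·ln((1+r)/(1−r)) = ½·ln(2.0303) = 0.3541.
n = ((z_{α} + z_β)/C)² + 3.
(1.645 + 1.645) / 0.3541 = 3.290 / 0.3541 = 9.291.
n = 9.291² + 3 = 86.33 + 3 = 89.3.
Round up.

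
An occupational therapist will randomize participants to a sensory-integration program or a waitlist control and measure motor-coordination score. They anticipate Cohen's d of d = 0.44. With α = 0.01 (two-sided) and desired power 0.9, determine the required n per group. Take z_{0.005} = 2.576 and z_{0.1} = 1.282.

n = 154 per group

For two independent groups with equal n: n = 2·((z_{α/2} + z_β) / d)².
z_{α/2} + z_β = 2.576 + 1.282 = 3.858.
n = 2 × (3.858 / 0.44)² = 2 × 8.768² = 2 × 76.88 = 153.8.
Round up to the next whole participant.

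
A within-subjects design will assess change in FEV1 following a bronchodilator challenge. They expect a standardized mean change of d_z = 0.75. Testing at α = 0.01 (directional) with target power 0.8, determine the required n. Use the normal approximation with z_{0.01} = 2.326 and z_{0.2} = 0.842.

For a paired (one-sample on differences) test: n = ((z_{α} + z_β) / d)².
z_{α} + z_β = 2.326 + 0.842 = 3.168.
n = (3.168 / 0.75)² = 4.224² = 17.84.
Round up.

n = 18 pairs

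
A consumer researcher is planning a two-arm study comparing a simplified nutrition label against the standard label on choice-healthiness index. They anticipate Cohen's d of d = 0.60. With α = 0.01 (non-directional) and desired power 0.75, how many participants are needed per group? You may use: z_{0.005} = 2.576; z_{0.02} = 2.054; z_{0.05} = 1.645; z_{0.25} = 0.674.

n = 59 per group

For two independent groups with equal n: n = 2·((z_{α/2} + z_β) / d)².
z_{α/2} + z_β = 2.576 + 0.674 = 3.250.
n = 2 × (3.250 / 0.60)² = 2 × 5.417² = 2 × 29.34 = 58.7.
Round up to the next whole participant.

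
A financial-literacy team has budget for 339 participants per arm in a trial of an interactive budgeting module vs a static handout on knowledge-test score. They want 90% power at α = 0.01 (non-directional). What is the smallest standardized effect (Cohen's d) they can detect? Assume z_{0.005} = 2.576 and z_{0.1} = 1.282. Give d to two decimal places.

d_min ≈ 0.30

For two independent groups of n = 339 each: d_min = (z_{α/2} + z_β)·√(2/n).
z-sum = 2.576 + 1.282 = 3.858.
d_min = 3.858 × √(2/339) = 3.858 × 0.0768 = 0.296.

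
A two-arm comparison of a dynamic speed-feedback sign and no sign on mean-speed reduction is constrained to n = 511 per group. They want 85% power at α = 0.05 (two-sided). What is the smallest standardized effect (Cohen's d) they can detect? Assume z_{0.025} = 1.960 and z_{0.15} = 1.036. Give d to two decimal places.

d_min ≈ 0.19

For two independent groups of n = 511 each: d_min = (z_{α/2} + z_β)·√(2/n).
z-sum = 1.960 + 1.036 = 2.996.
d_min = 2.996 × √(2/511) = 2.996 × 0.0626 = 0.187.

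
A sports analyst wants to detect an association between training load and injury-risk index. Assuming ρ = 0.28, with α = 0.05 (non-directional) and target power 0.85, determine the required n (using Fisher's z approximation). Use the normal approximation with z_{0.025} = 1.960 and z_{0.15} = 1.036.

n = 112

Fisher's z: C = ½·ln((1+r)/(1−r)) = ½·ln(1.7778) = 0.2877.
n = ((z_{α/2} + z_β)/C)² + 3.
(1.960 + 1.036) / 0.2877 = 2.996 / 0.2877 = 10.414.
n = 10.414² + 3 = 108.44 + 3 = 111.4.
Round up.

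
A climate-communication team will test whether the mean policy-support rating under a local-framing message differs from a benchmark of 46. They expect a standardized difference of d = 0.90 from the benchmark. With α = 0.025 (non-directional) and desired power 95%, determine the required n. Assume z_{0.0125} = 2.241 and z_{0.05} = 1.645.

n = 19

For a one-sample test: n = ((z_{α/2} + z_β) / d)².
z_{α/2} + z_β = 2.241 + 1.645 = 3.886.
n = (3.886 / 0.90)² = 4.318² = 18.64.
Round up.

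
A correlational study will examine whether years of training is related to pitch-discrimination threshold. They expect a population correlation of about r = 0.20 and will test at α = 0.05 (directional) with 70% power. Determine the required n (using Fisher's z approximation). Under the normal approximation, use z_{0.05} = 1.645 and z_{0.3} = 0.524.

n = 118

Fisher's z: C = ½·ln((1+r)/(1−r)) = ½·ln(1.5000) = 0.2027.
n = ((z_{α} + z_β)/C)² + 3.
(1.645 + 0.524) / 0.2027 = 2.169 / 0.2027 = 10.701.
n = 10.701² + 3 = 114.50 + 3 = 117.5.
Round up.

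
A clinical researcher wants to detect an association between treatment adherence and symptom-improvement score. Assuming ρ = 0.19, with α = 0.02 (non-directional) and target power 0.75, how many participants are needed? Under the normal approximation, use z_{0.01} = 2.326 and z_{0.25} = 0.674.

Fisher's z: C = ½·ln((1+r)/(1−r)) = ½·ln(1.4691) = 0.1923.
n = ((z_{α/2} + z_β)/C)² + 3.
(2.326 + 0.674) / 0.1923 = 3.000 / 0.1923 = 15.601.
n = 15.601² + 3 = 243.38 + 3 = 246.4.
Round up.

n = 247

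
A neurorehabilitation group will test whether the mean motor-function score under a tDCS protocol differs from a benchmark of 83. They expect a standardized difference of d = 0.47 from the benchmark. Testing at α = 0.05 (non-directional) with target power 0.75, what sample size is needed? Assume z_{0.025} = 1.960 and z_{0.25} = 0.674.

For a one-sample test: n = ((z_{α/2} + z_β) / d)².
z_{α/2} + z_β = 1.960 + 0.674 = 2.634.
n = (2.634 / 0.47)² = 5.604² = 31.41.
Round up.

n = 32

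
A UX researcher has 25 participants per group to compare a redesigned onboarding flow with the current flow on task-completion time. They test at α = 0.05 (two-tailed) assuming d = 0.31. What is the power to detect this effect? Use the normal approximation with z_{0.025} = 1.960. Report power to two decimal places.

For two equal groups, power = Φ(d·√(n/2) − z_{α/2}).
d·√(n/2) = 0.31 × √(25/2) = 0.31 × 3.536 = 1.096.
z_β = 1.096 − 1.960 = -0.864.
Power = Φ(-0.864) = 0.194.

power ≈ 0.19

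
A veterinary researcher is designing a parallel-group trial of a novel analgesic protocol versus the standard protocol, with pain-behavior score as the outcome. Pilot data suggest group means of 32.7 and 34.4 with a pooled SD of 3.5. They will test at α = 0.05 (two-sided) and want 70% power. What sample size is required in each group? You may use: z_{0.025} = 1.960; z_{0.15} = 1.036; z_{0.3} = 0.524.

n = 53 per group

Cohen's d = |M₁ − M₂| / SD_pooled = |32.7 − 34.4| / 3.5 = 1.7 / 3.5 = 0.486.
For two independent groups with equal n: n = 2·((z_{α/2} + z_β) / d)².
z_{α/2} + z_β = 1.960 + 0.524 = 2.484.
n = 2 × (2.484 / 0.486)² = 2 × 5.111² = 2 × 26.12 = 52.2.
Round up to the next whole participant.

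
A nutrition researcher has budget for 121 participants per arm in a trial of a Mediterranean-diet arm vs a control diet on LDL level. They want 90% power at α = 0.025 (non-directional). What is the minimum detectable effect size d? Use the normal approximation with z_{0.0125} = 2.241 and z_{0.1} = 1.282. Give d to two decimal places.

For two independent groups of n = 121 each: d_min = (z_{α/2} + z_β)·√(2/n).
z-sum = 2.241 + 1.282 = 3.523.
d_min = 3.523 × √(2/121) = 3.523 × 0.1286 = 0.453.

d_min ≈ 0.45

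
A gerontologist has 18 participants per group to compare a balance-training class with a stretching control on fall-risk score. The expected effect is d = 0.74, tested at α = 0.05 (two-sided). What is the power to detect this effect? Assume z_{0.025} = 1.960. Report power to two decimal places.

power ≈ 0.60

For two equal groups, power = Φ(d·√(n/2) − z_{α/2}).
d·√(n/2) = 0.74 × √(18/2) = 0.74 × 3.000 = 2.220.
z_β = 2.220 − 1.960 = 0.260.
Power = Φ(0.260) = 0.603.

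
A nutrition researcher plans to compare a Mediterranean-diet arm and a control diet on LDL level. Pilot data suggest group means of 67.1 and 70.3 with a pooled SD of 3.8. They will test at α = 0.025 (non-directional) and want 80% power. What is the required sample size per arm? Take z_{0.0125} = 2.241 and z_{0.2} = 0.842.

n = 27 per group

Cohen's d = |M₁ − M₂| / SD_pooled = |67.1 − 70.3| / 3.8 = 3.2 / 3.8 = 0.842.
For two independent groups with equal n: n = 2·((z_{α/2} + z_β) / d)².
z_{α/2} + z_β = 2.241 + 0.842 = 3.083.
n = 2 × (3.083 / 0.842)² = 2 × 3.662² = 2 × 13.41 = 26.8.
Round up to the next whole participant.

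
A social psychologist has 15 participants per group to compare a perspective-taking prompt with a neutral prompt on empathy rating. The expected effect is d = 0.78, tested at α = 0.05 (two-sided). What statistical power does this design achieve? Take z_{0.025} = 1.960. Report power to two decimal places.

power ≈ 0.57

For two equal groups, power = Φ(d·√(n/2) − z_{α/2}).
d·√(n/2) = 0.78 × √(15/2) = 0.78 × 2.739 = 2.136.
z_β = 2.136 − 1.960 = 0.176.
Power = Φ(0.176) = 0.570.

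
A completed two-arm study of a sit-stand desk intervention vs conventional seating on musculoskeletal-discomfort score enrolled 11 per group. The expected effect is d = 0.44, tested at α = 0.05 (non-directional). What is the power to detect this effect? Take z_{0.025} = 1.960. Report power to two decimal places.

For two equal groups, power = Φ(d·√(n/2) − z_{α/2}).
d·√(n/2) = 0.44 × √(11/2) = 0.44 × 2.345 = 1.032.
z_β = 1.032 − 1.960 = -0.928.
Power = Φ(-0.928) = 0.177.

power ≈ 0.18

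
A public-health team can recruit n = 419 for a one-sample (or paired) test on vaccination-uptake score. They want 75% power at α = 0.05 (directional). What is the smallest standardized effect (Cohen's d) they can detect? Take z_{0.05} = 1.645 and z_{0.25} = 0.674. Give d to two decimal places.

d_min ≈ 0.11

For a single sample (or paired design) of n = 419: d_min = (z_{α} + z_β)/√n.
z-sum = 1.645 + 0.674 = 2.319.
d_min = 2.319 / √419 = 2.319 / 20.469 = 0.113.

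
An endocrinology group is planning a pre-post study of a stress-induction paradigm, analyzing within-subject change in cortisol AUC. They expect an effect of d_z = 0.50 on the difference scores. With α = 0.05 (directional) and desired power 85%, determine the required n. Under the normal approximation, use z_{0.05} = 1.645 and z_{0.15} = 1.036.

n = 29 pairs

For a paired (one-sample on differences) test: n = ((z_{α} + z_β) / d)².
z_{α} + z_β = 1.645 + 1.036 = 2.681.
n = (2.681 / 0.50)² = 5.362² = 28.75.
Round up.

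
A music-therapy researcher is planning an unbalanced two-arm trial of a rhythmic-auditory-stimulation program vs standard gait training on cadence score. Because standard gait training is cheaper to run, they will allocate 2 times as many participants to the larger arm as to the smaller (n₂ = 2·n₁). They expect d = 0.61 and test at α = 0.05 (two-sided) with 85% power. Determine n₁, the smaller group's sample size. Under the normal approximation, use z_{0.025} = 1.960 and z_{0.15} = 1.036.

With allocation ratio k = n₂/n₁ = 2, Var(x̄₁−x̄₂) = σ²(1/n₁ + 1/(k·n₁)) = σ²·(k+1)/(k·n₁).
So n₁ = (1 + 1/k)·((z_{α/2} + z_β)/d)² = 1.500 × (2.996/0.61)².
n₁ = 1.500 × 24.12 = 36.2.
Round up: n₁ = 37, giving n₂ = 2 × 37 = 74.

n₁ = 37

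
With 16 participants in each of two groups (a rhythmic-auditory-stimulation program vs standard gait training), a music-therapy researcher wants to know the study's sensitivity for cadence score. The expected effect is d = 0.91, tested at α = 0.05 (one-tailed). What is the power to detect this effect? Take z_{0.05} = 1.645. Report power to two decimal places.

For two equal groups, power = Φ(d·√(n/2) − z_{α}).
d·√(n/2) = 0.91 × √(16/2) = 0.91 × 2.828 = 2.574.
z_β = 2.574 − 1.645 = 0.929.
Power = Φ(0.929) = 0.824.

power ≈ 0.82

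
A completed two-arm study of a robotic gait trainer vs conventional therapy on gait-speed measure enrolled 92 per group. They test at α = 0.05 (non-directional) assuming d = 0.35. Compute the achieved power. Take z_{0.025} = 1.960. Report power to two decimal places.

For two equal groups, power = Φ(d·√(n/2) − z_{α/2}).
d·√(n/2) = 0.35 × √(92/2) = 0.35 × 6.782 = 2.374.
z_β = 2.374 − 1.960 = 0.414.
Power = Φ(0.414) = 0.660.

power ≈ 0.66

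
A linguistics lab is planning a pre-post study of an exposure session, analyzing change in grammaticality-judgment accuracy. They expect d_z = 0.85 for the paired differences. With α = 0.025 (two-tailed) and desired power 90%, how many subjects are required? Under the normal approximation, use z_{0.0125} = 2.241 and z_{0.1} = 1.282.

For a paired (one-sample on differences) test: n = ((z_{α/2} + z_β) / d)².
z_{α/2} + z_β = 2.241 + 1.282 = 3.523.
n = (3.523 / 0.85)² = 4.145² = 17.18.
Round up.

n = 18 pairs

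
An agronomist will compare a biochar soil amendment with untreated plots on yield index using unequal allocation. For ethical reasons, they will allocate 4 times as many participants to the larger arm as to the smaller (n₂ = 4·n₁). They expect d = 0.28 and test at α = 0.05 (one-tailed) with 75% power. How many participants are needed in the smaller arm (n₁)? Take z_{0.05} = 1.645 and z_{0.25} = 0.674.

With allocation ratio k = n₂/n₁ = 4, Var(x̄₁−x̄₂) = σ²(1/n₁ + 1/(k·n₁)) = σ²·(k+1)/(k·n₁).
So n₁ = (1 + 1/k)·((z_{α} + z_β)/d)² = 1.250 × (2.319/0.28)².
n₁ = 1.250 × 68.59 = 85.7.
Round up: n₁ = 86, giving n₂ = 4 × 86 = 344.

n₁ = 86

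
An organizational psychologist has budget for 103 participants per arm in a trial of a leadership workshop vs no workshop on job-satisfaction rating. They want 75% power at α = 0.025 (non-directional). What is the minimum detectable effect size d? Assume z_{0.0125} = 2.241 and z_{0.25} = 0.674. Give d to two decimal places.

For two independent groups of n = 103 each: d_min = (z_{α/2} + z_β)·√(2/n).
z-sum = 2.241 + 0.674 = 2.915.
d_min = 2.915 × √(2/103) = 2.915 × 0.1393 = 0.406.

d_min ≈ 0.41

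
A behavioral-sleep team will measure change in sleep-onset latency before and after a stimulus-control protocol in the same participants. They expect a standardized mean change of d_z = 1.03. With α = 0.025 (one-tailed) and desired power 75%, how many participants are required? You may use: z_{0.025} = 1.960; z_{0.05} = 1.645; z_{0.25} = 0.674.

n = 7 pairs

For a paired (one-sample on differences) test: n = ((z_{α} + z_β) / d)².
z_{α} + z_β = 1.960 + 0.674 = 2.634.
n = (2.634 / 1.03)² = 2.557² = 6.54.
Round up.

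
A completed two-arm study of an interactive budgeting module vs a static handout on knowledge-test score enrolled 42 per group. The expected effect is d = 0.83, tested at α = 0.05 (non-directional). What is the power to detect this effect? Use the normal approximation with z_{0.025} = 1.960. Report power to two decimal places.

For two equal groups, power = Φ(d·√(n/2) − z_{α/2}).
d·√(n/2) = 0.83 × √(42/2) = 0.83 × 4.583 = 3.804.
z_β = 3.804 − 1.960 = 1.844.
Power = Φ(1.844) = 0.967.

power ≈ 0.97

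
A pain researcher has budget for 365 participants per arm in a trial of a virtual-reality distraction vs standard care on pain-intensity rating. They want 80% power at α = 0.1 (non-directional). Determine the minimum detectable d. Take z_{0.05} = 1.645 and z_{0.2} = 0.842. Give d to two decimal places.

d_min ≈ 0.18

For two independent groups of n = 365 each: d_min = (z_{α/2} + z_β)·√(2/n).
z-sum = 1.645 + 0.842 = 2.487.
d_min = 2.487 × √(2/365) = 2.487 × 0.0740 = 0.184.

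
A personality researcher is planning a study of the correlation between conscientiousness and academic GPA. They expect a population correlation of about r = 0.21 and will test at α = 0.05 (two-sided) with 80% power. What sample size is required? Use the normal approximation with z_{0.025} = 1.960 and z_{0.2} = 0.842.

n = 176

Fisher's z: C = ½·ln((1+r)/(1−r)) = ½·ln(1.5316) = 0.2132.
n = ((z_{α/2} + z_β)/C)² + 3.
(1.960 + 0.842) / 0.2132 = 2.802 / 0.2132 = 13.143.
n = 13.143² + 3 = 172.73 + 3 = 175.7.
Round up.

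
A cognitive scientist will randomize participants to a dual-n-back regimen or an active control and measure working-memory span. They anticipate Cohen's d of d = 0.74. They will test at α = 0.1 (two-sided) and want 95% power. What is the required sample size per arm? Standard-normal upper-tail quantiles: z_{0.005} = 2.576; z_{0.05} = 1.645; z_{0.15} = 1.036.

For two independent groups with equal n: n = 2·((z_{α/2} + z_β) / d)².
z_{α/2} + z_β = 1.645 + 1.645 = 3.290.
n = 2 × (3.290 / 0.74)² = 2 × 4.446² = 2 × 19.77 = 39.5.
Round up to the next whole participant.

n = 40 per group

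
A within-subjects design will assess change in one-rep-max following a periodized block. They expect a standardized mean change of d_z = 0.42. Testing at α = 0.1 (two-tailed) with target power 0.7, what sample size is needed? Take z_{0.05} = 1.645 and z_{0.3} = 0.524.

n = 27 pairs

For a paired (one-sample on differences) test: n = ((z_{α/2} + z_β) / d)².
z_{α/2} + z_β = 1.645 + 0.524 = 2.169.
n = (2.169 / 0.42)² = 5.164² = 26.67.
Round up.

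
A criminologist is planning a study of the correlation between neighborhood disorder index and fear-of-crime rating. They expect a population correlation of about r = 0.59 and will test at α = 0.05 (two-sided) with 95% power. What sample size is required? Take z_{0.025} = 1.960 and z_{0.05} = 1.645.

n = 32

Fisher's z: C = ½·ln((1+r)/(1−r)) = ½·ln(3.8780) = 0.6777.
n = ((z_{α/2} + z_β)/C)² + 3.
(1.960 + 1.645) / 0.6777 = 3.605 / 0.6777 = 5.319.
n = 5.319² + 3 = 28.30 + 3 = 31.3.
Round up.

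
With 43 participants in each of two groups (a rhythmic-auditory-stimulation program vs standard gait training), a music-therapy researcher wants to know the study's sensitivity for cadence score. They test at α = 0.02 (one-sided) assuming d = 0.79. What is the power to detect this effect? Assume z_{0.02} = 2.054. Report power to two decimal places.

For two equal groups, power = Φ(d·√(n/2) − z_{α}).
d·√(n/2) = 0.79 × √(43/2) = 0.79 × 4.637 = 3.663.
z_β = 3.663 − 2.054 = 1.609.
Power = Φ(1.609) = 0.946.

power ≈ 0.95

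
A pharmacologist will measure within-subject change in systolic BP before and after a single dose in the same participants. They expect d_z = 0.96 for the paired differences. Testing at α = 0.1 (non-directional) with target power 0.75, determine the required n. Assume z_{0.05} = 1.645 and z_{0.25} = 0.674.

For a paired (one-sample on differences) test: n = ((z_{α/2} + z_β) / d)².
z_{α/2} + z_β = 1.645 + 0.674 = 2.319.
n = (2.319 / 0.96)² = 2.416² = 5.84.
Round up.

n = 6 pairs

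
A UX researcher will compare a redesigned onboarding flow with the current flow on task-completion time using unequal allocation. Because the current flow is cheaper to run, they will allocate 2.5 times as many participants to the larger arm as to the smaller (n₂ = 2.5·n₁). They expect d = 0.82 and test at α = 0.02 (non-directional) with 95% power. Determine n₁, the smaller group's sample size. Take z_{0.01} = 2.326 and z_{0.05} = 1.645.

n₁ = 33

With allocation ratio k = n₂/n₁ = 2.5, Var(x̄₁−x̄₂) = σ²(1/n₁ + 1/(k·n₁)) = σ²·(k+1)/(k·n₁).
So n₁ = (1 + 1/k)·((z_{α/2} + z_β)/d)² = 1.400 × (3.971/0.82)².
n₁ = 1.400 × 23.45 = 32.8.
Round up: n₁ = 33, giving n₂ = ⌈2.5 × 33⌉ = ⌈82.5⌉ = 83.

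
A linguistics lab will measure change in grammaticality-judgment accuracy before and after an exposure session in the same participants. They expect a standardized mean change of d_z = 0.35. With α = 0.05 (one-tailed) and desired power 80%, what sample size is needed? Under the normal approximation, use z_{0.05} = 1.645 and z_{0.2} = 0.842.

For a paired (one-sample on differences) test: n = ((z_{α} + z_β) / d)².
z_{α} + z_β = 1.645 + 0.842 = 2.487.
n = (2.487 / 0.35)² = 7.106² = 50.49.
Round up.

n = 51 pairs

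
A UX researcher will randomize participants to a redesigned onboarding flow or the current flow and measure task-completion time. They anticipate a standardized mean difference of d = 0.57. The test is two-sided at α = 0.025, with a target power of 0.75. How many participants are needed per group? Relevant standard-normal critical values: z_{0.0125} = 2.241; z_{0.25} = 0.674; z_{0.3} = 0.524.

n = 53 per group

For two independent groups with equal n: n = 2·((z_{α/2} + z_β) / d)².
z_{α/2} + z_β = 2.241 + 0.674 = 2.915.
n = 2 × (2.915 / 0.57)² = 2 × 5.114² = 2 × 26.15 = 52.3.
Round up to the next whole participant.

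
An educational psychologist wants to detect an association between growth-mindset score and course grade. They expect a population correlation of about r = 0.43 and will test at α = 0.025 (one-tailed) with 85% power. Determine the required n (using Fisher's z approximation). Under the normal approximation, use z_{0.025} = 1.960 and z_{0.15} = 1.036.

Fisher's z: C = ½·ln((1+r)/(1−r)) = ½·ln(2.5088) = 0.4599.
n = ((z_{α} + z_β)/C)² + 3.
(1.960 + 1.036) / 0.4599 = 2.996 / 0.4599 = 6.514.
n = 6.514² + 3 = 42.44 + 3 = 45.4.
Round up.

n = 46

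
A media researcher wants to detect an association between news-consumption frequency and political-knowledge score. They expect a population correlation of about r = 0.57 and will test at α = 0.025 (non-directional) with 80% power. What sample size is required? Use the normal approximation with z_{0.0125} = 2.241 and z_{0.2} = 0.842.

Fisher's z: C = ½·ln((1+r)/(1−r)) = ½·ln(3.6512) = 0.6475.
n = ((z_{α/2} + z_β)/C)² + 3.
(2.241 + 0.842) / 0.6475 = 3.083 / 0.6475 = 4.761.
n = 4.761² + 3 = 22.67 + 3 = 25.7.
Round up.

n = 26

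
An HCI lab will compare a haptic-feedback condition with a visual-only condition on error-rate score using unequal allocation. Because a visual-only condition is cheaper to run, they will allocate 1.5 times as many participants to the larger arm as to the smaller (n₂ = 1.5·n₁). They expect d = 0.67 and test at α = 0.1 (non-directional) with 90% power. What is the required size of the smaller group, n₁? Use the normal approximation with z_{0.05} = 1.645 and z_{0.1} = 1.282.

With allocation ratio k = n₂/n₁ = 1.5, Var(x̄₁−x̄₂) = σ²(1/n₁ + 1/(k·n₁)) = σ²·(k+1)/(k·n₁).
So n₁ = (1 + 1/k)·((z_{α/2} + z_β)/d)² = 1.667 × (2.927/0.67)².
n₁ = 1.667 × 19.09 = 31.8.
Round up: n₁ = 32, giving n₂ = 1.5 × 32 = 48.

n₁ = 32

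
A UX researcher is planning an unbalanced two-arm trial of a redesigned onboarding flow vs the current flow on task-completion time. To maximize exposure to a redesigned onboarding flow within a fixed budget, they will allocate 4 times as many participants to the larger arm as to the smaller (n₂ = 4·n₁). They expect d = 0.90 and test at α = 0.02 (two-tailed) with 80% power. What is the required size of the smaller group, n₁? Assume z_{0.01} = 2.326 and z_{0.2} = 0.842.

n₁ = 16

With allocation ratio k = n₂/n₁ = 4, Var(x̄₁−x̄₂) = σ²(1/n₁ + 1/(k·n₁)) = σ²·(k+1)/(k·n₁).
So n₁ = (1 + 1/k)·((z_{α/2} + z_β)/d)² = 1.250 × (3.168/0.90)².
n₁ = 1.250 × 12.39 = 15.5.
Round up: n₁ = 16, giving n₂ = 4 × 16 = 64.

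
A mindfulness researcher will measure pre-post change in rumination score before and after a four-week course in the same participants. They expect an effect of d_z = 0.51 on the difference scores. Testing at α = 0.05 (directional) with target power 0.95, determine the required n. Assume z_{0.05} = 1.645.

n = 42 pairs

For a paired (one-sample on differences) test: n = ((z_{α} + z_β) / d)².
z_{α} + z_β = 1.645 + 1.645 = 3.290.
n = (3.290 / 0.51)² = 6.451² = 41.62.
Round up.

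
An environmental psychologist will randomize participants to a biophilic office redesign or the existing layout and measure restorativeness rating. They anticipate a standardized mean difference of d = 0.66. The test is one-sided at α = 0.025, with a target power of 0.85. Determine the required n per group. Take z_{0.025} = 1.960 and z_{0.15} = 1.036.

n = 42 per group

For two independent groups with equal n: n = 2·((z_{α} + z_β) / d)².
z_{α} + z_β = 1.960 + 1.036 = 2.996.
n = 2 × (2.996 / 0.66)² = 2 × 4.539² = 2 × 20.61 = 41.2.
Round up to the next whole participant.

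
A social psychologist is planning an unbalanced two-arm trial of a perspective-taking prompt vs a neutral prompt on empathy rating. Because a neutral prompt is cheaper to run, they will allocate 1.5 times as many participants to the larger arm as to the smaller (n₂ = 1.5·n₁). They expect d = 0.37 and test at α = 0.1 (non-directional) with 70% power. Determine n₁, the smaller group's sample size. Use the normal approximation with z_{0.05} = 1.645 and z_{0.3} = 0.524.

With allocation ratio k = n₂/n₁ = 1.5, Var(x̄₁−x̄₂) = σ²(1/n₁ + 1/(k·n₁)) = σ²·(k+1)/(k·n₁).
So n₁ = (1 + 1/k)·((z_{α/2} + z_β)/d)² = 1.667 × (2.169/0.37)².
n₁ = 1.667 × 34.36 = 57.3.
Round up: n₁ = 58, giving n₂ = 1.5 × 58 = 87.

n₁ = 58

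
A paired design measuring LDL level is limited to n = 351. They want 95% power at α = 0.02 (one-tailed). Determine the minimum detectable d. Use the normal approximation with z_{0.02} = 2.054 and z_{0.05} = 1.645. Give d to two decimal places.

d_min ≈ 0.20

For a single sample (or paired design) of n = 351: d_min = (z_{α} + z_β)/√n.
z-sum = 2.054 + 1.645 = 3.699.
d_min = 3.699 / √351 = 3.699 / 18.735 = 0.197.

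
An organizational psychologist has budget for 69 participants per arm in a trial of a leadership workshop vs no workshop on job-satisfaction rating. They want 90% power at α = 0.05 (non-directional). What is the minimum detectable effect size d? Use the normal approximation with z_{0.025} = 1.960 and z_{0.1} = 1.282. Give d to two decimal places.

For two independent groups of n = 69 each: d_min = (z_{α/2} + z_β)·√(2/n).
z-sum = 1.960 + 1.282 = 3.242.
d_min = 3.242 × √(2/69) = 3.242 × 0.1703 = 0.552.

d_min ≈ 0.55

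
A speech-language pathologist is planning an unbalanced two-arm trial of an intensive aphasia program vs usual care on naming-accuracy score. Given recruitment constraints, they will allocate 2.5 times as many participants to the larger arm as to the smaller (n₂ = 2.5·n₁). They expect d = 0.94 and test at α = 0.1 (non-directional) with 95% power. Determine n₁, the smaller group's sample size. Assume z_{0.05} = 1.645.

With allocation ratio k = n₂/n₁ = 2.5, Var(x̄₁−x̄₂) = σ²(1/n₁ + 1/(k·n₁)) = σ²·(k+1)/(k·n₁).
So n₁ = (1 + 1/k)·((z_{α/2} + z_β)/d)² = 1.400 × (3.290/0.94)².
n₁ = 1.400 × 12.25 = 17.2.
Round up: n₁ = 18, giving n₂ = 2.5 × 18 = 45.

n₁ = 18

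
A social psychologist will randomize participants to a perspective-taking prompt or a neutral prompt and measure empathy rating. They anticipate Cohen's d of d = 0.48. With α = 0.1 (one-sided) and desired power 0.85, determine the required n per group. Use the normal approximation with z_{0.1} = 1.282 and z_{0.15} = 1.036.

For two independent groups with equal n: n = 2·((z_{α} + z_β) / d)².
z_{α} + z_β = 1.282 + 1.036 = 2.318.
n = 2 × (2.318 / 0.48)² = 2 × 4.829² = 2 × 23.32 = 46.6.
Round up to the next whole participant.

n = 47 per group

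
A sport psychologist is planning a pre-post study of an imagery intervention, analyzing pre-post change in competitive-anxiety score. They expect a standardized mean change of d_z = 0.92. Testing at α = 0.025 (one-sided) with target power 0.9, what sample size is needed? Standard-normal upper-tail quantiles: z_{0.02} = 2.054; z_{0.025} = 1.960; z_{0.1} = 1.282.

n = 13 pairs

For a paired (one-sample on differences) test: n = ((z_{α} + z_β) / d)².
z_{α} + z_β = 1.960 + 1.282 = 3.242.
n = (3.242 / 0.92)² = 3.524² = 12.42.
Round up.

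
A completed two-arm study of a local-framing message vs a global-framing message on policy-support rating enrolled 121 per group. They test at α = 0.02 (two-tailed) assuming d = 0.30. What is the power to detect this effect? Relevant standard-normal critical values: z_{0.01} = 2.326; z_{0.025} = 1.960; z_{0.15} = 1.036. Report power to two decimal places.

For two equal groups, power = Φ(d·√(n/2) − z_{α/2}).
d·√(n/2) = 0.30 × √(121/2) = 0.30 × 7.778 = 2.333.
z_β = 2.333 − 2.326 = 0.007.
Power = Φ(0.007) = 0.503.

power ≈ 0.50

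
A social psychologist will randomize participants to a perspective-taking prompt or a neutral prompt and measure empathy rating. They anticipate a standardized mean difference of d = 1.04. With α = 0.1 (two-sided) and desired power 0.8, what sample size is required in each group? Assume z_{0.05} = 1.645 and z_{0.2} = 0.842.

n = 12 per group

For two independent groups with equal n: n = 2·((z_{α/2} + z_β) / d)².
z_{α/2} + z_β = 1.645 + 0.842 = 2.487.
n = 2 × (2.487 / 1.04)² = 2 × 2.391² = 2 × 5.72 = 11.4.
Round up to the next whole participant.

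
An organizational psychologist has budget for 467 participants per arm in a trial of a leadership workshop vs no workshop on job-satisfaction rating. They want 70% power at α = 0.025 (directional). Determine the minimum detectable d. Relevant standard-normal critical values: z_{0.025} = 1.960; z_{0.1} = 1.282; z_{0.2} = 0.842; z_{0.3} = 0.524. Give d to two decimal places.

For two independent groups of n = 467 each: d_min = (z_{α} + z_β)·√(2/n).
z-sum = 1.960 + 0.524 = 2.484.
d_min = 2.484 × √(2/467) = 2.484 × 0.0654 = 0.163.

d_min ≈ 0.16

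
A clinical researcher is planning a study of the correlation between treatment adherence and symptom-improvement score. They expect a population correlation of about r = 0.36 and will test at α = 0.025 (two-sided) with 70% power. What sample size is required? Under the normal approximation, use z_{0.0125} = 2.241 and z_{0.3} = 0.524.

n = 57

Fisher's z: C = ½·ln((1+r)/(1−r)) = ½·ln(2.1250) = 0.3769.
n = ((z_{α/2} + z_β)/C)² + 3.
(2.241 + 0.524) / 0.3769 = 2.765 / 0.3769 = 7.336.
n = 7.336² + 3 = 53.82 + 3 = 56.8.
Round up.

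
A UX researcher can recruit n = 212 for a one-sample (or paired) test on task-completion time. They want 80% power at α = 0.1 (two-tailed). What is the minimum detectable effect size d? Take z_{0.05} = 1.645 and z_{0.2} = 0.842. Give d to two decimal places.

d_min ≈ 0.17

For a single sample (or paired design) of n = 212: d_min = (z_{α/2} + z_β)/√n.
z-sum = 1.645 + 0.842 = 2.487.
d_min = 2.487 / √212 = 2.487 / 14.560 = 0.171.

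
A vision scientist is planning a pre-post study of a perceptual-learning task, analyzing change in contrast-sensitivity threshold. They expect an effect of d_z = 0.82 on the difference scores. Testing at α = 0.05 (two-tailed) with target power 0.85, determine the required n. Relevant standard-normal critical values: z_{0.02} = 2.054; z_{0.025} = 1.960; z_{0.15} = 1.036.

n = 14 pairs

For a paired (one-sample on differences) test: n = ((z_{α/2} + z_β) / d)².
z_{α/2} + z_β = 1.960 + 1.036 = 2.996.
n = (2.996 / 0.82)² = 3.654² = 13.35.
Round up.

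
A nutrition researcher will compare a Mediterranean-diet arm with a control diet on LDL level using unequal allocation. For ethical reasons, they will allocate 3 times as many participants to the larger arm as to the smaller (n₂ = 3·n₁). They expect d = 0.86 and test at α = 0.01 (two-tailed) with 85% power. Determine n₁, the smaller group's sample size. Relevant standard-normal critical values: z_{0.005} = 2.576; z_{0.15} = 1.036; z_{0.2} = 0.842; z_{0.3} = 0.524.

n₁ = 24

With allocation ratio k = n₂/n₁ = 3, Var(x̄₁−x̄₂) = σ²(1/n₁ + 1/(k·n₁)) = σ²·(k+1)/(k·n₁).
So n₁ = (1 + 1/k)·((z_{α/2} + z_β)/d)² = 1.333 × (3.612/0.86)².
n₁ = 1.333 × 17.64 = 23.5.
Round up: n₁ = 24, giving n₂ = 3 × 24 = 72.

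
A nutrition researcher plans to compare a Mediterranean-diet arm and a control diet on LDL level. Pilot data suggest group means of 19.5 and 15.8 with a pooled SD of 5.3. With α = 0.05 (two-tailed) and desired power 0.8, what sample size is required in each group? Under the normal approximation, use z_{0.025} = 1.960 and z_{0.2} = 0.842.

n = 33 per group

Cohen's d = |M₁ − M₂| / SD_pooled = |19.5 − 15.8| / 5.3 = 3.7 / 5.3 = 0.698.
For two independent groups with equal n: n = 2·((z_{α/2} + z_β) / d)².
z_{α/2} + z_β = 1.960 + 0.842 = 2.802.
n = 2 × (2.802 / 0.698)² = 2 × 4.014² = 2 × 16.11 = 32.2.
Round up to the next whole participant.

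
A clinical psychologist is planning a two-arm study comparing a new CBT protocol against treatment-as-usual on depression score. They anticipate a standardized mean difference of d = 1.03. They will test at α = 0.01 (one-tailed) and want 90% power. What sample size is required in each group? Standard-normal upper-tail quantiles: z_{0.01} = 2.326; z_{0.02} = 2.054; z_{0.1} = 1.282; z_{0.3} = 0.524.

For two independent groups with equal n: n = 2·((z_{α} + z_β) / d)².
z_{α} + z_β = 2.326 + 1.282 = 3.608.
n = 2 × (3.608 / 1.03)² = 2 × 3.503² = 2 × 12.27 = 24.5.
Round up to the next whole participant.

n = 25 per group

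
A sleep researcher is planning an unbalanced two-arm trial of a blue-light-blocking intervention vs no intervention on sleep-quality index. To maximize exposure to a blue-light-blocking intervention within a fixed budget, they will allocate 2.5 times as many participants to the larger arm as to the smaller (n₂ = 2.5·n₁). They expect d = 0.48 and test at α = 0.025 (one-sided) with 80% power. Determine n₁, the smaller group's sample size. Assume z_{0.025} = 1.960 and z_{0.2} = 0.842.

n₁ = 48

With allocation ratio k = n₂/n₁ = 2.5, Var(x̄₁−x̄₂) = σ²(1/n₁ + 1/(k·n₁)) = σ²·(k+1)/(k·n₁).
So n₁ = (1 + 1/k)·((z_{α} + z_β)/d)² = 1.400 × (2.802/0.48)².
n₁ = 1.400 × 34.08 = 47.7.
Round up: n₁ = 48, giving n₂ = 2.5 × 48 = 120.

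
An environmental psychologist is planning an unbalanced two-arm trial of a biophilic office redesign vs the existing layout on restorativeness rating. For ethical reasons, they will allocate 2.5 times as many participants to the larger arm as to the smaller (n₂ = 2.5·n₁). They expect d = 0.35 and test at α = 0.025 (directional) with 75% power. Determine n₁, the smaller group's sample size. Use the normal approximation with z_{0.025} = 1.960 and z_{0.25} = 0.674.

With allocation ratio k = n₂/n₁ = 2.5, Var(x̄₁−x̄₂) = σ²(1/n₁ + 1/(k·n₁)) = σ²·(k+1)/(k·n₁).
So n₁ = (1 + 1/k)·((z_{α} + z_β)/d)² = 1.400 × (2.634/0.35)².
n₁ = 1.400 × 56.64 = 79.3.
Round up: n₁ = 80, giving n₂ = 2.5 × 80 = 200.

n₁ = 80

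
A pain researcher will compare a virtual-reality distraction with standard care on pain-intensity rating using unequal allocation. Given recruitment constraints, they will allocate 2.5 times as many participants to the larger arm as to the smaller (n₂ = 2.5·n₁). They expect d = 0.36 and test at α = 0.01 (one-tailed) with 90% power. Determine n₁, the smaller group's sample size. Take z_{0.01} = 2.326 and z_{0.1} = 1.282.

With allocation ratio k = n₂/n₁ = 2.5, Var(x̄₁−x̄₂) = σ²(1/n₁ + 1/(k·n₁)) = σ²·(k+1)/(k·n₁).
So n₁ = (1 + 1/k)·((z_{α} + z_β)/d)² = 1.400 × (3.608/0.36)².
n₁ = 1.400 × 100.44 = 140.6.
Round up: n₁ = 141, giving n₂ = ⌈2.5 × 141⌉ = ⌈352.5⌉ = 353.

n₁ = 141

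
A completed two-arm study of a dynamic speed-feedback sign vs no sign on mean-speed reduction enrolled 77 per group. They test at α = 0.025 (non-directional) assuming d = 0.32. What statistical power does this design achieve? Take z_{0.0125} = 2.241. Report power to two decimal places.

For two equal groups, power = Φ(d·√(n/2) − z_{α/2}).
d·√(n/2) = 0.32 × √(77/2) = 0.32 × 6.205 = 1.986.
z_β = 1.986 − 2.241 = -0.255.
Power = Φ(-0.255) = 0.399.

power ≈ 0.40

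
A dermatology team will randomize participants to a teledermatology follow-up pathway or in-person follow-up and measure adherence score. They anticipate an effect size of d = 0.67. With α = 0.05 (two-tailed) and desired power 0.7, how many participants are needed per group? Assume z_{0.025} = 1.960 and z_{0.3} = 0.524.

n = 28 per group

For two independent groups with equal n: n = 2·((z_{α/2} + z_β) / d)².
z_{α/2} + z_β = 1.960 + 0.524 = 2.484.
n = 2 × (2.484 / 0.67)² = 2 × 3.707² = 2 × 13.75 = 27.5.
Round up to the next whole participant.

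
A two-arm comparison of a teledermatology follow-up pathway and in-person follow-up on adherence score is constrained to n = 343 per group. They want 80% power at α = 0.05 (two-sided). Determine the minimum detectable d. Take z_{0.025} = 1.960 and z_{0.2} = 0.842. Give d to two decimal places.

d_min ≈ 0.21

For two independent groups of n = 343 each: d_min = (z_{α/2} + z_β)·√(2/n).
z-sum = 1.960 + 0.842 = 2.802.
d_min = 2.802 × √(2/343) = 2.802 × 0.0764 = 0.214.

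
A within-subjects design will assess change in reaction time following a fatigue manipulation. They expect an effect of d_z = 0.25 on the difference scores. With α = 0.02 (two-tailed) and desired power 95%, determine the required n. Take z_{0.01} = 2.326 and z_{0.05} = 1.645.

n = 253 pairs

For a paired (one-sample on differences) test: n = ((z_{α/2} + z_β) / d)².
z_{α/2} + z_β = 2.326 + 1.645 = 3.971.
n = (3.971 / 0.25)² = 15.884² = 252.30.
Round up.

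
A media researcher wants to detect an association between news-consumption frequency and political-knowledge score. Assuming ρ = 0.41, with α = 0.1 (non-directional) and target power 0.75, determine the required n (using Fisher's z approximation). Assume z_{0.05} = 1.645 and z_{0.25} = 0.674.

n = 32

Fisher's z: C = ½·ln((1+r)/(1−r)) = ½·ln(2.3898) = 0.4356.
n = ((z_{α/2} + z_β)/C)² + 3.
(1.645 + 0.674) / 0.4356 = 2.319 / 0.4356 = 5.324.
n = 5.324² + 3 = 28.34 + 3 = 31.3.
Round up.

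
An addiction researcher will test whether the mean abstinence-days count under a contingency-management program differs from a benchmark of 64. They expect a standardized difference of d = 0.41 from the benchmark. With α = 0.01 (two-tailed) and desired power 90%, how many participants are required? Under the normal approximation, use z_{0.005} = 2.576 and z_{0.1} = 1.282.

For a one-sample test: n = ((z_{α/2} + z_β) / d)².
z_{α/2} + z_β = 2.576 + 1.282 = 3.858.
n = (3.858 / 0.41)² = 9.410² = 88.54.
Round up.

n = 89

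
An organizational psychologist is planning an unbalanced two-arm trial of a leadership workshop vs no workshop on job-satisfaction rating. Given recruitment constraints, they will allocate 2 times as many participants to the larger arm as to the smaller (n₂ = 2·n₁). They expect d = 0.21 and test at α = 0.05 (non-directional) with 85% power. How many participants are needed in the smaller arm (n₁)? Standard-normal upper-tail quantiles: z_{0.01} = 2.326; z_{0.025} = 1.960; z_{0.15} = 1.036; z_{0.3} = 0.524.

n₁ = 306

With allocation ratio k = n₂/n₁ = 2, Var(x̄₁−x̄₂) = σ²(1/n₁ + 1/(k·n₁)) = σ²·(k+1)/(k·n₁).
So n₁ = (1 + 1/k)·((z_{α/2} + z_β)/d)² = 1.500 × (2.996/0.21)².
n₁ = 1.500 × 203.54 = 305.3.
Round up: n₁ = 306, giving n₂ = 2 × 306 = 612.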